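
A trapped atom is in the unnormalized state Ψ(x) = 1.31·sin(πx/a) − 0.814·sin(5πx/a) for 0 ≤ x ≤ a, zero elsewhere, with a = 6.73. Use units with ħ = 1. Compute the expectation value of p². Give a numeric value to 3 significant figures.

1.67

p² Ψ = −ħ² d²Ψ/dx²; ⟨p²⟩ = −ħ² ∫ Ψ*·Ψ'' dx / ∫|Ψ|² dx.
d²/dx² sin(jπx/a) = −(jπ/a)²·sin(jπx/a); on 0 ≤ x ≤ a, ∫sin²(jπx/a) dx = a/2 and ∫sin(jπx/a)·sin(lπx/a) dx = 0 for j ≠ l, so only diagonal terms survive in ∫|Ψ|² and ∫Ψ·Ψ″; ∫Ψ·Ψ′ dx = [Ψ²/2] between the walls = 0.
State is unnormalized: ∫|Ψ|² dx = 8.0043, and ∫Ψ*·(−ħ² Ψ'') dx = 13.405, so ⟨p²⟩ = 13.405 / 8.0043.
⟨p²⟩ = 1.6747.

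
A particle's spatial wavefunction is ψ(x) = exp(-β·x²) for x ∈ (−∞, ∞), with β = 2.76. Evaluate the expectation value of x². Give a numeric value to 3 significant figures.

⟨x²⟩ = ∫ x²·|ψ|² dx / ∫|ψ|² dx (integrals over the domain).
Gaussian moments: ∫x^(2j)·e^(−2βx²) dx = (2j−1)!!/(4β)^j · √(π/(2β)), odd powers integrate to 0; here √(π/(2β)) = 0.75441.
State is unnormalized: ∫|ψ|² dx = 0.75441, and ∫ψ*·x²·ψ dx = 0.068334, so ⟨x²⟩ = 0.068334 / 0.75441.
⟨x²⟩ = 0.090580.

0.0906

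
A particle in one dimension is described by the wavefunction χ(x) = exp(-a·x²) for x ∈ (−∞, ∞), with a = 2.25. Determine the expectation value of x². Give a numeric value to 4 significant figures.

⟨x²⟩ = ∫ x²·|χ|² dx / ∫|χ|² dx (integrals over the domain).
Gaussian moments: ∫x^(2j)·e^(−2ax²) dx = (2j−1)!!/(4a)^j · √(π/(2a)), odd powers integrate to 0; here √(π/(2a)) = 0.83554.
State is unnormalized: ∫|χ|² dx = 0.83554, and ∫χ*·x²·χ dx = 0.092838, so ⟨x²⟩ = 0.092838 / 0.83554.
⟨x²⟩ = 0.11111.

0.1111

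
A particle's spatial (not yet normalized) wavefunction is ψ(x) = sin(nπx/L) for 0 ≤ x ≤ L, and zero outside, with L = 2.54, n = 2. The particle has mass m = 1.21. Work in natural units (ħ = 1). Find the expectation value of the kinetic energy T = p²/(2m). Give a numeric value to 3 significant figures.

2.53

T = −(ħ²/2m) d²/dx², so ⟨T⟩ = −(ħ²/2m) ∫ ψ*·ψ'' dx / ∫|ψ|² dx; with m = 1.21.
d/dx sin(nπx/L) = (nπ/L)·cos(nπx/L) and d²/dx² sin(nπx/L) = −(nπ/L)²·sin(nπx/L); on 0 ≤ x ≤ L, ∫sin²(nπx/L) dx = L/2 and ∫sin(nπx/L)·cos(nπx/L) dx = 0.
State is unnormalized: ∫|ψ|² dx = 1.2700, and ∫ψ*·(−ħ²/2m · ψ'') dx = 3.2113, so ⟨T⟩ = 3.2113 / 1.2700.
⟨T⟩ = 2.5286.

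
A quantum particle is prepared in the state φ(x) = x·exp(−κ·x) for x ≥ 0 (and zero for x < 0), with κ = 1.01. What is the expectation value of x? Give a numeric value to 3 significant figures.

⟨x⟩ = ∫ x·|φ|² dx / ∫|φ|² dx (integrals over the domain).
Every integrand reduces to terms xʲ·e^(−2κx) on [0, ∞); use ∫₀^∞ xʲ·e^(−2κx) dx = j!/(2κ)^(j+1).
State is unnormalized: ∫|φ|² dx = 0.24265, and ∫φ*·x·φ dx = 0.36037, so ⟨x⟩ = 0.36037 / 0.24265.
⟨x⟩ = 1.4851.

1.49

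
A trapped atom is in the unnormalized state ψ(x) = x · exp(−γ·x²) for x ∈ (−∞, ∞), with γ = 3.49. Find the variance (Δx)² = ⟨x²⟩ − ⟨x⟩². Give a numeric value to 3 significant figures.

Compute ⟨x⟩ and ⟨x²⟩ separately, then (Δx)² = ⟨x²⟩ − ⟨x⟩².
Expand each integrand as polynomial × e^(−2γx²) and use ∫x^(2j)·e^(−2γx²) dx = (2j−1)!!/(4γ)^j · √(π/(2γ)), odd powers → 0; here √(π/(2γ)) = 0.67088.
Normalization: ∫|ψ|² dx = 0.048058.
⟨x⟩ = 0.0000 and ⟨x²⟩ = 0.21490.
(Δx)² = 0.21490 − (0.0000)² = 0.21490.

0.215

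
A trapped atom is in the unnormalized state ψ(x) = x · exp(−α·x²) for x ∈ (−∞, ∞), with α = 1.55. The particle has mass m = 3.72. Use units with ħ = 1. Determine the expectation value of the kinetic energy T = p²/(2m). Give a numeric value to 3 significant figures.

T = −(ħ²/2m) d²/dx², so ⟨T⟩ = −(ħ²/2m) ∫ ψ*·ψ'' dx / ∫|ψ|² dx; with m = 3.72.
Expand each integrand as polynomial × e^(−2αx²) and use ∫x^(2j)·e^(−2αx²) dx = (2j−1)!!/(4α)^j · √(π/(2α)), odd powers → 0; here √(π/(2α)) = 1.0067. Differentiate with the product rule, d/dx e^(−αx²) = −2αx·e^(−αx²).
State is unnormalized: ∫|ψ|² dx = 0.16237, and ∫ψ*·(−ħ²/2m · ψ'') dx = 0.10148, so ⟨T⟩ = 0.10148 / 0.16237.
⟨T⟩ = 0.62500.

0.625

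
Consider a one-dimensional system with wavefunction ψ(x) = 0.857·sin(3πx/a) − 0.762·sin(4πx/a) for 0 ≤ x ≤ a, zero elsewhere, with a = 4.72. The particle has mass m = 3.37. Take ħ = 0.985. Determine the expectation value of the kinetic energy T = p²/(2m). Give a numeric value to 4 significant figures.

T = −(ħ²/2m) d²/dx², so ⟨T⟩ = −(ħ²/2m) ∫ ψ*·ψ'' dx / ∫|ψ|² dx; with m = 3.37.
d²/dx² sin(jπx/a) = −(jπ/a)²·sin(jπx/a); on 0 ≤ x ≤ a, ∫sin²(jπx/a) dx = a/2 and ∫sin(jπx/a)·sin(lπx/a) dx = 0 for j ≠ l, so only diagonal terms survive in ∫|ψ|² and ∫ψ·ψ″; ∫ψ·ψ′ dx = [ψ²/2] between the walls = 0.
State is unnormalized: ∫|ψ|² dx = 3.1036, and ∫ψ*·(−ħ²/2m · ψ'') dx = 2.3930, so ⟨T⟩ = 2.3930 / 3.1036.
⟨T⟩ = 0.77104.

0.7710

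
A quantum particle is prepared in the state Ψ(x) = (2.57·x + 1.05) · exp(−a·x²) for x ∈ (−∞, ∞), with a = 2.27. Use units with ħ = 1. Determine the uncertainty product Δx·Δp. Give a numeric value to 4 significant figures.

Δx = √(⟨x²⟩−⟨x⟩²), Δp = √(⟨p²⟩−⟨p⟩²).
Expand each integrand as polynomial × e^(−2ax²) and use ∫x^(2j)·e^(−2ax²) dx = (2j−1)!!/(4a)^j · √(π/(2a)), odd powers → 0; here √(π/(2a)) = 0.83185. Differentiate with the product rule, d/dx e^(−ax²) = −2ax·e^(−ax²).
Normalization: ∫|Ψ|² dx = 1.5222.
⟨x⟩ = 0.32482, ⟨x²⟩ = 0.19769 ⇒ Δx = 0.30362.
⟨p⟩ = 0.0000, ⟨p²⟩ = 4.0747 ⇒ Δp = 2.0186.
Δx·Δp = 0.61288.

0.6129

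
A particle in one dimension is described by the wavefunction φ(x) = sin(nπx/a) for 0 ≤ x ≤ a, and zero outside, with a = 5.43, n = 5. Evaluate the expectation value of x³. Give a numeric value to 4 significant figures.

⟨x³⟩ = ∫ x³·|φ|² dx / ∫|φ|² dx (integrals over the domain).
With sin²θ = (1 − cos2θ)/2 on 0 ≤ x ≤ a: ∫sin²(nπx/a) dx = a/2, ∫x·sin²(nπx/a) dx = a²/4, ∫x²·sin²(nπx/a) dx = a³·(1/6 − 1/(4n²π²)); higher powers xᵏ the same way, integrating xᵏ·cos(2nπx/a) by parts.
State is unnormalized: ∫|φ|² dx = 2.7150, and ∫φ*·x³·φ dx = 107.35, so ⟨x³⟩ = 107.35 / 2.7150.
⟨x³⟩ = 39.539.

39.54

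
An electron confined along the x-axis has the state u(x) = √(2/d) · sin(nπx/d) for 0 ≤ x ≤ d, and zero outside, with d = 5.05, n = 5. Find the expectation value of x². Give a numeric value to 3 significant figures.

⟨x²⟩ = ∫ x²·|u|² dx (integrals over the domain).
With sin²θ = (1 − cos2θ)/2 on 0 ≤ x ≤ d: ∫sin²(nπx/d) dx = d/2, ∫x·sin²(nπx/d) dx = d²/4, ∫x²·sin²(nπx/d) dx = d³·(1/6 − 1/(4n²π²)); higher powers xᵏ the same way, integrating xᵏ·cos(2nπx/d) by parts.
⟨x²⟩ = 8.4492.

8.45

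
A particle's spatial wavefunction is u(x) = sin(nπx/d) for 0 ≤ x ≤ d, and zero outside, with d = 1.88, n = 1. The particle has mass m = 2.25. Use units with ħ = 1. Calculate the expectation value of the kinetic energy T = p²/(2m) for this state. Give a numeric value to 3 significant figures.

0.621

T = −(ħ²/2m) d²/dx², so ⟨T⟩ = −(ħ²/2m) ∫ u*·u'' dx / ∫|u|² dx; with m = 2.25.
d/dx sin(nπx/d) = (nπ/d)·cos(nπx/d) and d²/dx² sin(nπx/d) = −(nπ/d)²·sin(nπx/d); on 0 ≤ x ≤ d, ∫sin²(nπx/d) dx = d/2 and ∫sin(nπx/d)·cos(nπx/d) dx = 0.
State is unnormalized: ∫|u|² dx = 0.94000, and ∫u*·(−ħ²/2m · u'') dx = 0.58331, so ⟨T⟩ = 0.58331 / 0.94000.
⟨T⟩ = 0.62054.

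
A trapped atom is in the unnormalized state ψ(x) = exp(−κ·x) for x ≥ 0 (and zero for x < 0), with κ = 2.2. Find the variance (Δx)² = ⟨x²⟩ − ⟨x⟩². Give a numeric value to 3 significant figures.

Compute ⟨x⟩ and ⟨x²⟩ separately, then (Δx)² = ⟨x²⟩ − ⟨x⟩².
Every integrand reduces to terms xʲ·e^(−2κx) on [0, ∞); use ∫₀^∞ xʲ·e^(−2κx) dx = j!/(2κ)^(j+1).
Normalization: ∫|ψ|² dx = 0.22727.
⟨x⟩ = 0.22727 and ⟨x²⟩ = 0.10331.
(Δx)² = 0.10331 − (0.22727)² = 0.051653.

0.0517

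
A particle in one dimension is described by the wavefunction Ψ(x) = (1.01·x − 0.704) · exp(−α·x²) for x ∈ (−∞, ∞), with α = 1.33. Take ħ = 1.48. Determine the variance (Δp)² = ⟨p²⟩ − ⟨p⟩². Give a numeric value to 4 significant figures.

4.539

Compute ⟨p⟩ and ⟨p²⟩ separately; (Δp)² = ⟨p²⟩ − ⟨p⟩².
Expand each integrand as polynomial × e^(−2αx²) and use ∫x^(2j)·e^(−2αx²) dx = (2j−1)!!/(4α)^j · √(π/(2α)), odd powers → 0; here √(π/(2α)) = 1.0868. Differentiate with the product rule, d/dx e^(−αx²) = −2αx·e^(−αx²).
Normalization: ∫|Ψ|² dx = 0.74700.
⟨p⟩ = 0.0000 and ⟨p²⟩ = 4.5386.
(Δp)² = 4.5386 − (0.0000)² = 4.5386.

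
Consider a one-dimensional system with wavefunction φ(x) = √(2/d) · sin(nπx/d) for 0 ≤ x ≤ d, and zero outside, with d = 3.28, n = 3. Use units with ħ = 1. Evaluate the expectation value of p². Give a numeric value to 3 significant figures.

8.26

p² φ = −ħ² d²φ/dx²; ⟨p²⟩ = −ħ² ∫ φ*·φ'' dx.
d/dx sin(nπx/d) = (nπ/d)·cos(nπx/d) and d²/dx² sin(nπx/d) = −(nπ/d)²·sin(nπx/d); on 0 ≤ x ≤ d, ∫sin²(nπx/d) dx = d/2 and ∫sin(nπx/d)·cos(nπx/d) dx = 0.
⟨p²⟩ = 8.2565.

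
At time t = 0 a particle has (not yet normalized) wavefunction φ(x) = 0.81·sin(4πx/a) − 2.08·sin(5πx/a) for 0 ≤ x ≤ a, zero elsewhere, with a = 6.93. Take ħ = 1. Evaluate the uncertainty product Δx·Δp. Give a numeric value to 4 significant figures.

Δx = √(⟨x²⟩−⟨x⟩²), Δp = √(⟨p²⟩−⟨p⟩²).
On 0 ≤ x ≤ a (j ≠ l): ∫sin²(jπx/a) dx = a/2, ∫sin(jπx/a)·sin(lπx/a) dx = 0; diagonal moments ∫x·sin²(jπx/a) dx = a²/4, ∫x²·sin²(jπx/a) dx = a³·(1/6 − 1/(4j²π²)); cross terms ∫x·sin(jπx/a)·sin(lπx/a) dx = 0 for j + l even and −4jla²/(π²(j² − l²)²) for j + l odd, ∫x²·sin(jπx/a)·sin(lπx/a) dx = (−1)^(j+l)·4jla³/(π²(j² − l²)²); higher powers the same way via product-to-sum and parts. d²/dx² sin(jπx/a) = −(jπ/a)²·sin(jπx/a); on 0 ≤ x ≤ a, ∫sin²(jπx/a) dx = a/2 and ∫sin(jπx/a)·sin(lπx/a) dx = 0 for j ≠ l, so only diagonal terms survive in ∫|φ|² and ∫φ·φ″; ∫φ·φ′ dx = [φ²/2] between the walls = 0.
Normalization: ∫|φ|² dx = 17.264.
⟨x⟩ = 4.4030, ⟨x²⟩ = 22.404 ⇒ Δx = 1.7372.
⟨p⟩ = 0.0000, ⟨p²⟩ = 4.8942 ⇒ Δp = 2.2123.
Δx·Δp = 3.8431.

3.843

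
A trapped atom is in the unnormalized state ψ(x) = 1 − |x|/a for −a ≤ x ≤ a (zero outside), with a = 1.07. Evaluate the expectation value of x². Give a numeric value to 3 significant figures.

0.114

⟨x²⟩ = ∫ x²·|ψ|² dx / ∫|ψ|² dx (integrals over the domain).
ψ is even, so ∫ over [−a, a] = 2∫₀ᵃ with ψ = 1 − x/a there: ∫₀ᵃ (1 − x/a)² dx = a/3, ∫₀ᵃ x²(1 − x/a)² dx = a³/30, ∫₀ᵃ x⁴(1 − x/a)² dx = a⁵/105.
State is unnormalized: ∫|ψ|² dx = 0.71333, and ∫ψ*·x²·ψ dx = 0.081670, so ⟨x²⟩ = 0.081670 / 0.71333.
⟨x²⟩ = 0.11449.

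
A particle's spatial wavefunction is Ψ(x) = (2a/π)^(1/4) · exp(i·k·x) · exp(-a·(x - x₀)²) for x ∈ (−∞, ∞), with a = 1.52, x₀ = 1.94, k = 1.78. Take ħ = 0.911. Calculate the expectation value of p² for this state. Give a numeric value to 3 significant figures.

3.89

p² Ψ = −ħ² d²Ψ/dx²; ⟨p²⟩ = −ħ² ∫ Ψ*·Ψ'' dx.
Gaussian moments (u = x − x₀): ∫u^(2j)·e^(−2au²) du = (2j−1)!!/(4a)^j · √(π/(2a)), odd powers integrate to 0; here √(π/(2a)) = 1.0166. Derivatives: Ψ′ = (ik − 2au)·Ψ, Ψ″ = ((ik − 2au)² − 2a)·Ψ; the odd-in-u pieces drop out.
⟨p²⟩ = 3.8910.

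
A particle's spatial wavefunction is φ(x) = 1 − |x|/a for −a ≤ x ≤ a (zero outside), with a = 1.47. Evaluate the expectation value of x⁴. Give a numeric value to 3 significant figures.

⟨x⁴⟩ = ∫ x⁴·|φ|² dx / ∫|φ|² dx (integrals over the domain).
φ is even, so ∫ over [−a, a] = 2∫₀ᵃ with φ = 1 − x/a there: ∫₀ᵃ (1 − x/a)² dx = a/3, ∫₀ᵃ x²(1 − x/a)² dx = a³/30, ∫₀ᵃ x⁴(1 − x/a)² dx = a⁵/105.
State is unnormalized: ∫|φ|² dx = 0.98000, and ∫φ*·x⁴·φ dx = 0.13075, so ⟨x⁴⟩ = 0.13075 / 0.98000.
⟨x⁴⟩ = 0.13341.

0.133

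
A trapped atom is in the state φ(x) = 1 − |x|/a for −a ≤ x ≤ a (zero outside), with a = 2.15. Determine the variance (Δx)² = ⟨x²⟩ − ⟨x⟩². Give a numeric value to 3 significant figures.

0.462

Compute ⟨x⟩ and ⟨x²⟩ separately, then (Δx)² = ⟨x²⟩ − ⟨x⟩².
φ is even, so ∫ over [−a, a] = 2∫₀ᵃ with φ = 1 − x/a there: ∫₀ᵃ (1 − x/a)² dx = a/3, ∫₀ᵃ x²(1 − x/a)² dx = a³/30, ∫₀ᵃ x⁴(1 − x/a)² dx = a⁵/105.
Normalization: ∫|φ|² dx = 1.4333.
⟨x⟩ = 0.0000 and ⟨x²⟩ = 0.46225.
(Δx)² = 0.46225 − (0.0000)² = 0.46225.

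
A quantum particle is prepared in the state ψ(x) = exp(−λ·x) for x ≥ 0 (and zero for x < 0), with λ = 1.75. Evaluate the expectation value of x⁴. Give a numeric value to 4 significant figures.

⟨x⁴⟩ = ∫ x⁴·|ψ|² dx / ∫|ψ|² dx (integrals over the domain).
Every integrand reduces to terms xʲ·e^(−2λx) on [0, ∞); use ∫₀^∞ xʲ·e^(−2λx) dx = j!/(2λ)^(j+1).
State is unnormalized: ∫|ψ|² dx = 0.28571, and ∫ψ*·x⁴·ψ dx = 0.045695, so ⟨x⁴⟩ = 0.045695 / 0.28571.
⟨x⁴⟩ = 0.15993.

0.1599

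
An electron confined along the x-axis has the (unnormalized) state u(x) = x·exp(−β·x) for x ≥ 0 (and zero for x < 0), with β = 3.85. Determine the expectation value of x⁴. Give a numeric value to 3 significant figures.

0.102

⟨x⁴⟩ = ∫ x⁴·|u|² dx / ∫|u|² dx (integrals over the domain).
Every integrand reduces to terms xʲ·e^(−2βx) on [0, ∞); use ∫₀^∞ xʲ·e^(−2βx) dx = j!/(2β)^(j+1).
State is unnormalized: ∫|u|² dx = 0.0043808, and ∫u*·x⁴·u dx = 0.00044864, so ⟨x⁴⟩ = 0.00044864 / 0.0043808.
⟨x⁴⟩ = 0.10241.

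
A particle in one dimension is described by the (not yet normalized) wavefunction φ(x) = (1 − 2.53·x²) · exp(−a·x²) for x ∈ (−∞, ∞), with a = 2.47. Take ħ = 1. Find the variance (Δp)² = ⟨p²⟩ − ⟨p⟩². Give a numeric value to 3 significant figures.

7.11

Compute ⟨p⟩ and ⟨p²⟩ separately; (Δp)² = ⟨p²⟩ − ⟨p⟩².
Expand each integrand as polynomial × e^(−2ax²) and use ∫x^(2j)·e^(−2ax²) dx = (2j−1)!!/(4a)^j · √(π/(2a)), odd powers → 0; here √(π/(2a)) = 0.79746. Differentiate with the product rule, d/dx e^(−ax²) = −2ax·e^(−ax²).
Normalization: ∫|φ|² dx = 0.54592.
⟨p⟩ = 0.0000 and ⟨p²⟩ = 7.1121.
(Δp)² = 7.1121 − (0.0000)² = 7.1121.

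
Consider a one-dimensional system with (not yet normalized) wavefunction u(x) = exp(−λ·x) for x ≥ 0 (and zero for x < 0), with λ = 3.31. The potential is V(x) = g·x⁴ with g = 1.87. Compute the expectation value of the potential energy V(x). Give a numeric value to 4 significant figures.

⟨V⟩ = ∫ V(x)·|u|² dx / ∫|u|² dx.
Every integrand reduces to terms xʲ·e^(−2λx) on [0, ∞); use ∫₀^∞ xʲ·e^(−2λx) dx = j!/(2λ)^(j+1).
State is unnormalized: ∫|u|² dx = 0.15106, and ∫u*·V(x)·u dx = 0.0035299, so ⟨V⟩ = 0.0035299 / 0.15106.
⟨V⟩ = 0.023368.

0.02337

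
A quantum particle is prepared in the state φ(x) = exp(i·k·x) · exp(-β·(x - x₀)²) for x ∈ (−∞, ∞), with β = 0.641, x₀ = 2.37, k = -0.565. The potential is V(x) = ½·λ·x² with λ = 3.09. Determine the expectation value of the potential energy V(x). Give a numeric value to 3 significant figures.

9.28

⟨V⟩ = ∫ V(x)·|φ|² dx / ∫|φ|² dx.
Gaussian moments (u = x − x₀): ∫u^(2j)·e^(−2βu²) du = (2j−1)!!/(4β)^j · √(π/(2β)), odd powers integrate to 0; here √(π/(2β)) = 1.5654.
State is unnormalized: ∫|φ|² dx = 1.5654, and ∫φ*·V(x)·φ dx = 14.528, so ⟨V⟩ = 14.528 / 1.5654.
⟨V⟩ = 9.2807.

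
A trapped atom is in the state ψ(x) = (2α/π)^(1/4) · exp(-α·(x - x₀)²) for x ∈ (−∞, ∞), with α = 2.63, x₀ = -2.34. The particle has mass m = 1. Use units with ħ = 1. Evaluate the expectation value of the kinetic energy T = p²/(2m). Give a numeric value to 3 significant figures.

1.32

T = −(ħ²/2m) d²/dx², so ⟨T⟩ = −(ħ²/2m) ∫ ψ*·ψ'' dx; with m = 1.
Gaussian moments (u = x − x₀): ∫u^(2j)·e^(−2αu²) du = (2j−1)!!/(4α)^j · √(π/(2α)), odd powers integrate to 0; here √(π/(2α)) = 0.77283. Derivatives: d/dx e^(−αu²) = −2αu·e^(−αu²), d²/dx² e^(−αu²) = (4α²u² − 2α)·e^(−αu²).
⟨T⟩ = 1.3150.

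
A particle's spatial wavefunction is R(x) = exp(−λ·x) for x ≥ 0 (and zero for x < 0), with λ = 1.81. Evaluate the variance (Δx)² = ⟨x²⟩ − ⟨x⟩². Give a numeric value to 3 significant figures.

Compute ⟨x⟩ and ⟨x²⟩ separately, then (Δx)² = ⟨x²⟩ − ⟨x⟩².
Every integrand reduces to terms xʲ·e^(−2λx) on [0, ∞); use ∫₀^∞ xʲ·e^(−2λx) dx = j!/(2λ)^(j+1).
Normalization: ∫|R|² dx = 0.27624.
⟨x⟩ = 0.27624 and ⟨x²⟩ = 0.15262.
(Δx)² = 0.15262 − (0.27624)² = 0.076310.

0.0763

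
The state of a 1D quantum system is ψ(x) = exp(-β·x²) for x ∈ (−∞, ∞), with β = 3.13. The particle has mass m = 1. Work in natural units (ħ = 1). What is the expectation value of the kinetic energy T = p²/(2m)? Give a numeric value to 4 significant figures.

1.565

T = −(ħ²/2m) d²/dx², so ⟨T⟩ = −(ħ²/2m) ∫ ψ*·ψ'' dx / ∫|ψ|² dx; with m = 1.
Gaussian moments: ∫x^(2j)·e^(−2βx²) dx = (2j−1)!!/(4β)^j · √(π/(2β)), odd powers integrate to 0; here √(π/(2β)) = 0.70842. Derivatives: d/dx e^(−βx²) = −2βx·e^(−βx²), d²/dx² e^(−βx²) = (4β²x² − 2β)·e^(−βx²).
State is unnormalized: ∫|ψ|² dx = 0.70842, and ∫ψ*·(−ħ²/2m · ψ'') dx = 1.1087, so ⟨T⟩ = 1.1087 / 0.70842.
⟨T⟩ = 1.5650.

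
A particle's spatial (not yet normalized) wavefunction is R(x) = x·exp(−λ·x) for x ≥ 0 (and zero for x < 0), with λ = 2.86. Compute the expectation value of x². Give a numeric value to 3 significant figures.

⟨x²⟩ = ∫ x²·|R|² dx / ∫|R|² dx (integrals over the domain).
Every integrand reduces to terms xʲ·e^(−2λx) on [0, ∞); use ∫₀^∞ xʲ·e^(−2λx) dx = j!/(2λ)^(j+1).
State is unnormalized: ∫|R|² dx = 0.010687, and ∫R*·x²·R dx = 0.0039195, so ⟨x²⟩ = 0.0039195 / 0.010687.
⟨x²⟩ = 0.36677.

0.367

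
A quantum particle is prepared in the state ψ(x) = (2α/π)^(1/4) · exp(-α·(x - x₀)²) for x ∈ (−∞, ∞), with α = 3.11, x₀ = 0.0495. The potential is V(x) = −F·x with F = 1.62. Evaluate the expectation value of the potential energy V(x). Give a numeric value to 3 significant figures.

⟨V⟩ = ∫ V(x)·|ψ|² dx.
Gaussian moments (u = x − x₀): ∫u^(2j)·e^(−2αu²) du = (2j−1)!!/(4α)^j · √(π/(2α)), odd powers integrate to 0; here √(π/(2α)) = 0.71069.
⟨V⟩ = -0.080190.

-0.0802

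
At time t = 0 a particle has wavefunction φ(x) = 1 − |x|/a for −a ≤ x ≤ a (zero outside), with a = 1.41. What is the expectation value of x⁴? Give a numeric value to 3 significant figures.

⟨x⁴⟩ = ∫ x⁴·|φ|² dx / ∫|φ|² dx (integrals over the domain).
φ is even, so ∫ over [−a, a] = 2∫₀ᵃ with φ = 1 − x/a there: ∫₀ᵃ (1 − x/a)² dx = a/3, ∫₀ᵃ x²(1 − x/a)² dx = a³/30, ∫₀ᵃ x⁴(1 − x/a)² dx = a⁵/105.
State is unnormalized: ∫|φ|² dx = 0.94000, and ∫φ*·x⁴·φ dx = 0.10615, so ⟨x⁴⟩ = 0.10615 / 0.94000.
⟨x⁴⟩ = 0.11293.

0.113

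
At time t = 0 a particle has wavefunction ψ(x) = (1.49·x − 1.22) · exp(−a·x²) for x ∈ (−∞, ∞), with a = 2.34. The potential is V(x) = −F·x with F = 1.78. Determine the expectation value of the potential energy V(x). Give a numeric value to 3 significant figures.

⟨V⟩ = ∫ V(x)·|ψ|² dx / ∫|ψ|² dx.
Expand each integrand as polynomial × e^(−2ax²) and use ∫x^(2j)·e^(−2ax²) dx = (2j−1)!!/(4a)^j · √(π/(2a)), odd powers → 0; here √(π/(2a)) = 0.81932.
State is unnormalized: ∫|ψ|² dx = 1.4138, and ∫ψ*·V(x)·ψ dx = 0.56646, so ⟨V⟩ = 0.56646 / 1.4138.
⟨V⟩ = 0.40067.

0.401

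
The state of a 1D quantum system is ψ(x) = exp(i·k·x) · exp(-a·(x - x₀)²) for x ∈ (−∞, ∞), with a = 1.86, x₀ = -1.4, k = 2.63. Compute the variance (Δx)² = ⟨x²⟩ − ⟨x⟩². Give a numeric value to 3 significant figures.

Compute ⟨x⟩ and ⟨x²⟩ separately, then (Δx)² = ⟨x²⟩ − ⟨x⟩².
Gaussian moments (u = x − x₀): ∫u^(2j)·e^(−2au²) du = (2j−1)!!/(4a)^j · √(π/(2a)), odd powers integrate to 0; here √(π/(2a)) = 0.91897.
Normalization: ∫|ψ|² dx = 0.91897.
⟨x⟩ = -1.4000 and ⟨x²⟩ = 2.0944.
(Δx)² = 2.0944 − (-1.4000)² = 0.13441.

0.134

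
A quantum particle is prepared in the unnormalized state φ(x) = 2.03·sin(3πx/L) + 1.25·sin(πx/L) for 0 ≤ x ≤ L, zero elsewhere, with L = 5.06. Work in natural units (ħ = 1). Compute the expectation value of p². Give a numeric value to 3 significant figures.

2.62

p² φ = −ħ² d²φ/dx²; ⟨p²⟩ = −ħ² ∫ φ*·φ'' dx / ∫|φ|² dx.
d²/dx² sin(jπx/L) = −(jπ/L)²·sin(jπx/L); on 0 ≤ x ≤ L, ∫sin²(jπx/L) dx = L/2 and ∫sin(jπx/L)·sin(lπx/L) dx = 0 for j ≠ l, so only diagonal terms survive in ∫|φ|² and ∫φ·φ″; ∫φ·φ′ dx = [φ²/2] between the walls = 0.
State is unnormalized: ∫|φ|² dx = 14.379, and ∫φ*·(−ħ² φ'') dx = 37.694, so ⟨p²⟩ = 37.694 / 14.379.
⟨p²⟩ = 2.6215.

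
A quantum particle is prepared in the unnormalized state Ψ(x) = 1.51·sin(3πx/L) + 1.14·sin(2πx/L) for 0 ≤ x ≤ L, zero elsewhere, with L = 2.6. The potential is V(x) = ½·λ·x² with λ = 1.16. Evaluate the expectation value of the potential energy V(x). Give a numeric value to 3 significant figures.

0.541

⟨V⟩ = ∫ V(x)·|Ψ|² dx / ∫|Ψ|² dx.
On 0 ≤ x ≤ L (j ≠ l): ∫sin²(jπx/L) dx = L/2, ∫sin(jπx/L)·sin(lπx/L) dx = 0; diagonal moments ∫x·sin²(jπx/L) dx = L²/4, ∫x²·sin²(jπx/L) dx = L³·(1/6 − 1/(4j²π²)); cross terms ∫x·sin(jπx/L)·sin(lπx/L) dx = 0 for j + l even and −4jlL²/(π²(j² − l²)²) for j + l odd, ∫x²·sin(jπx/L)·sin(lπx/L) dx = (−1)^(j+l)·4jlL³/(π²(j² − l²)²); higher powers the same way via product-to-sum and parts.
State is unnormalized: ∫|Ψ|² dx = 4.6536, and ∫Ψ*·V(x)·Ψ dx = 2.5189, so ⟨V⟩ = 2.5189 / 4.6536.
⟨V⟩ = 0.54128.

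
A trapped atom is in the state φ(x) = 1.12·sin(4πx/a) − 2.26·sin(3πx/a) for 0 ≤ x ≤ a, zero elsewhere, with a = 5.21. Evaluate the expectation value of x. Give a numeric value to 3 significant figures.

⟨x⟩ = ∫ x·|φ|² dx / ∫|φ|² dx (integrals over the domain).
On 0 ≤ x ≤ a (j ≠ l): ∫sin²(jπx/a) dx = a/2, ∫sin(jπx/a)·sin(lπx/a) dx = 0; diagonal moments ∫x·sin²(jπx/a) dx = a²/4, ∫x²·sin²(jπx/a) dx = a³·(1/6 − 1/(4j²π²)); cross terms ∫x·sin(jπx/a)·sin(lπx/a) dx = 0 for j + l even and −4jla²/(π²(j² − l²)²) for j + l odd, ∫x²·sin(jπx/a)·sin(lπx/a) dx = (−1)^(j+l)·4jla³/(π²(j² − l²)²); higher powers the same way via product-to-sum and parts.
State is unnormalized: ∫|φ|² dx = 16.573, and ∫φ*·x·φ dx = 56.812, so ⟨x⟩ = 56.812 / 16.573.
⟨x⟩ = 3.4280.

3.43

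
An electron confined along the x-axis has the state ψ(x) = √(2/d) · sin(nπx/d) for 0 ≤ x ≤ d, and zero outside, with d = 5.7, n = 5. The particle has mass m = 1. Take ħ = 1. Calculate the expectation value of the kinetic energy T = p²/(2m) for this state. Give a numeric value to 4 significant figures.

3.797

T = −(ħ²/2m) d²/dx², so ⟨T⟩ = −(ħ²/2m) ∫ ψ*·ψ'' dx; with m = 1.
d/dx sin(nπx/d) = (nπ/d)·cos(nπx/d) and d²/dx² sin(nπx/d) = −(nπ/d)²·sin(nπx/d); on 0 ≤ x ≤ d, ∫sin²(nπx/d) dx = d/2 and ∫sin(nπx/d)·cos(nπx/d) dx = 0.
⟨T⟩ = 3.7972.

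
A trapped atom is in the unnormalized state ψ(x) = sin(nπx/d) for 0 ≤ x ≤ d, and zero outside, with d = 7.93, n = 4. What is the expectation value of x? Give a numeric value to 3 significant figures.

3.97

⟨x⟩ = ∫ x·|ψ|² dx / ∫|ψ|² dx (integrals over the domain).
With sin²θ = (1 − cos2θ)/2 on 0 ≤ x ≤ d: ∫sin²(nπx/d) dx = d/2, ∫x·sin²(nπx/d) dx = d²/4, ∫x²·sin²(nπx/d) dx = d³·(1/6 − 1/(4n²π²)); higher powers xᵏ the same way, integrating xᵏ·cos(2nπx/d) by parts.
State is unnormalized: ∫|ψ|² dx = 3.9650, and ∫ψ*·x·ψ dx = 15.721, so ⟨x⟩ = 15.721 / 3.9650.
⟨x⟩ = 3.9650.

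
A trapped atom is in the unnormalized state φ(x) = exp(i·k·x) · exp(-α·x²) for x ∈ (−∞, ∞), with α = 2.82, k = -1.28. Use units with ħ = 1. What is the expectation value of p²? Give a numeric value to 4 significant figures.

p² φ = −ħ² d²φ/dx²; ⟨p²⟩ = −ħ² ∫ φ*·φ'' dx / ∫|φ|² dx.
Gaussian moments: ∫x^(2j)·e^(−2αx²) dx = (2j−1)!!/(4α)^j · √(π/(2α)), odd powers integrate to 0; here √(π/(2α)) = 0.74634. Derivatives: φ′ = (ik − 2αx)·φ, φ″ = ((ik − 2αx)² − 2α)·φ; the odd-in-x pieces drop out.
State is unnormalized: ∫|φ|² dx = 0.74634, and ∫φ*·(−ħ² φ'') dx = 3.3275, so ⟨p²⟩ = 3.3275 / 0.74634.
⟨p²⟩ = 4.4584.

4.458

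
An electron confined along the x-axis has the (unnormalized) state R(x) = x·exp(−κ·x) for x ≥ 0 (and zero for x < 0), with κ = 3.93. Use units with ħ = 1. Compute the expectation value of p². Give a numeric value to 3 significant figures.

15.4

p² R = −ħ² d²R/dx²; ⟨p²⟩ = −ħ² ∫ R*·R'' dx / ∫|R|² dx.
Differentiate x·exp(−κ·x) with the product rule; every integrand then reduces to terms xʲ·e^(−2κx) on [0, ∞), with ∫₀^∞ xʲ·e^(−2κx) dx = j!/(2κ)^(j+1).
State is unnormalized: ∫|R|² dx = 0.0041187, and ∫R*·(−ħ² R'') dx = 0.063613, so ⟨p²⟩ = 0.063613 / 0.0041187.
⟨p²⟩ = 15.445.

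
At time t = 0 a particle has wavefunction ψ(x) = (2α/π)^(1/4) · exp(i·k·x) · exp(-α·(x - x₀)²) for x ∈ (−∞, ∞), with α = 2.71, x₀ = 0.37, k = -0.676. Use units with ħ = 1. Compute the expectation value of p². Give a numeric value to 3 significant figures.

3.17

p² ψ = −ħ² d²ψ/dx²; ⟨p²⟩ = −ħ² ∫ ψ*·ψ'' dx.
Gaussian moments (u = x − x₀): ∫u^(2j)·e^(−2αu²) du = (2j−1)!!/(4α)^j · √(π/(2α)), odd powers integrate to 0; here √(π/(2α)) = 0.76133. Derivatives: ψ′ = (ik − 2αu)·ψ, ψ″ = ((ik − 2αu)² − 2α)·ψ; the odd-in-u pieces drop out.
⟨p²⟩ = 3.1670.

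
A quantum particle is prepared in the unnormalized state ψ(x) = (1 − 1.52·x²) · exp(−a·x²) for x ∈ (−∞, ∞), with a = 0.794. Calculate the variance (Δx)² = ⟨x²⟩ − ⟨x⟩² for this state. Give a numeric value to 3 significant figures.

0.675

Compute ⟨x⟩ and ⟨x²⟩ separately, then (Δx)² = ⟨x²⟩ − ⟨x⟩².
Expand each integrand as polynomial × e^(−2ax²) and use ∫x^(2j)·e^(−2ax²) dx = (2j−1)!!/(4a)^j · √(π/(2a)), odd powers → 0; here √(π/(2a)) = 1.4065.
Normalization: ∫|ψ|² dx = 1.0267.
⟨x⟩ = 0.0000 and ⟨x²⟩ = 0.67469.
(Δx)² = 0.67469 − (0.0000)² = 0.67469.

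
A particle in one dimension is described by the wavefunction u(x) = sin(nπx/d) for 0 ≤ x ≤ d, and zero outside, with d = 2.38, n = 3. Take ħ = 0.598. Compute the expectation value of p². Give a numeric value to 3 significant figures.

p² u = −ħ² d²u/dx²; ⟨p²⟩ = −ħ² ∫ u*·u'' dx / ∫|u|² dx.
d/dx sin(nπx/d) = (nπ/d)·cos(nπx/d) and d²/dx² sin(nπx/d) = −(nπ/d)²·sin(nπx/d); on 0 ≤ x ≤ d, ∫sin²(nπx/d) dx = d/2 and ∫sin(nπx/d)·cos(nπx/d) dx = 0.
State is unnormalized: ∫|u|² dx = 1.1900, and ∫u*·(−ħ² u'') dx = 6.6733, so ⟨p²⟩ = 6.6733 / 1.1900.
⟨p²⟩ = 5.6078.

5.61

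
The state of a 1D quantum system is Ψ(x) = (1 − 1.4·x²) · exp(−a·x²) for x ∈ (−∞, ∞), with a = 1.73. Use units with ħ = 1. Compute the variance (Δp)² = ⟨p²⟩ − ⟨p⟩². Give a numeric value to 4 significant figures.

4.074

Compute ⟨p⟩ and ⟨p²⟩ separately; (Δp)² = ⟨p²⟩ − ⟨p⟩².
Expand each integrand as polynomial × e^(−2ax²) and use ∫x^(2j)·e^(−2ax²) dx = (2j−1)!!/(4a)^j · √(π/(2a)), odd powers → 0; here √(π/(2a)) = 0.95288. Differentiate with the product rule, d/dx e^(−ax²) = −2ax·e^(−ax²).
Normalization: ∫|Ψ|² dx = 0.68432.
⟨p⟩ = 0.0000 and ⟨p²⟩ = 4.0738.
(Δp)² = 4.0738 − (0.0000)² = 4.0738.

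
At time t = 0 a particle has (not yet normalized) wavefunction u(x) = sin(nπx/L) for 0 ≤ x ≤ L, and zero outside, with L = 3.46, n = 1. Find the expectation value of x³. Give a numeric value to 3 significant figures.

⟨x³⟩ = ∫ x³·|u|² dx / ∫|u|² dx (integrals over the domain).
With sin²θ = (1 − cos2θ)/2 on 0 ≤ x ≤ L: ∫sin²(nπx/L) dx = L/2, ∫x·sin²(nπx/L) dx = L²/4, ∫x²·sin²(nπx/L) dx = L³·(1/6 − 1/(4n²π²)); higher powers xᵏ the same way, integrating xᵏ·cos(2nπx/L) by parts.
State is unnormalized: ∫|u|² dx = 1.7300, and ∫u*·x³·u dx = 12.469, so ⟨x³⟩ = 12.469 / 1.7300.
⟨x³⟩ = 7.2078.

7.21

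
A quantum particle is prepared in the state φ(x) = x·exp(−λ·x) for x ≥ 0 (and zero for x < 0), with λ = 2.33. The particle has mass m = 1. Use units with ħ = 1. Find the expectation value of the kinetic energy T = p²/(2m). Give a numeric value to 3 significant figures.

T = −(ħ²/2m) d²/dx², so ⟨T⟩ = −(ħ²/2m) ∫ φ*·φ'' dx / ∫|φ|² dx; with m = 1.
Differentiate x·exp(−λ·x) with the product rule; every integrand then reduces to terms xʲ·e^(−2λx) on [0, ∞), with ∫₀^∞ xʲ·e^(−2λx) dx = j!/(2λ)^(j+1).
State is unnormalized: ∫|φ|² dx = 0.019764, and ∫φ*·(−ħ²/2m · φ'') dx = 0.053648, so ⟨T⟩ = 0.053648 / 0.019764.
⟨T⟩ = 2.7145.

2.71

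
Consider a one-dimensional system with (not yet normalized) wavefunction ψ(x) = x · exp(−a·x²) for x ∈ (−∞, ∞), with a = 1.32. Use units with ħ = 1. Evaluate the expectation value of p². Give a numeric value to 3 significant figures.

p² ψ = −ħ² d²ψ/dx²; ⟨p²⟩ = −ħ² ∫ ψ*·ψ'' dx / ∫|ψ|² dx.
Expand each integrand as polynomial × e^(−2ax²) and use ∫x^(2j)·e^(−2ax²) dx = (2j−1)!!/(4a)^j · √(π/(2a)), odd powers → 0; here √(π/(2a)) = 1.0909. Differentiate with the product rule, d/dx e^(−ax²) = −2ax·e^(−ax²).
State is unnormalized: ∫|ψ|² dx = 0.20660, and ∫ψ*·(−ħ² ψ'') dx = 0.81815, so ⟨p²⟩ = 0.81815 / 0.20660.
⟨p²⟩ = 3.9600.

3.96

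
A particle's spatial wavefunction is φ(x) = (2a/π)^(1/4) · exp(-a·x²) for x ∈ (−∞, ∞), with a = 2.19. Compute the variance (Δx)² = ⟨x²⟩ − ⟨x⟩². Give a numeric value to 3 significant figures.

0.114

Compute ⟨x⟩ and ⟨x²⟩ separately, then (Δx)² = ⟨x²⟩ − ⟨x⟩².
Gaussian moments: ∫x^(2j)·e^(−2ax²) dx = (2j−1)!!/(4a)^j · √(π/(2a)), odd powers integrate to 0; here √(π/(2a)) = 0.84691.
⟨x⟩ = 0.0000 and ⟨x²⟩ = 0.11416.
(Δx)² = 0.11416 − (0.0000)² = 0.11416.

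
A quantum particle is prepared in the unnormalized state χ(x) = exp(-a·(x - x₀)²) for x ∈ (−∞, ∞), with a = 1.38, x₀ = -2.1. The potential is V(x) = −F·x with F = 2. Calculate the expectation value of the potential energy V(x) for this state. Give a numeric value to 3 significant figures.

⟨V⟩ = ∫ V(x)·|χ|² dx / ∫|χ|² dx.
Gaussian moments (u = x − x₀): ∫u^(2j)·e^(−2au²) du = (2j−1)!!/(4a)^j · √(π/(2a)), odd powers integrate to 0; here √(π/(2a)) = 1.0669.
State is unnormalized: ∫|χ|² dx = 1.0669, and ∫χ*·V(x)·χ dx = 4.4809, so ⟨V⟩ = 4.4809 / 1.0669.
⟨V⟩ = 4.2000.

4.20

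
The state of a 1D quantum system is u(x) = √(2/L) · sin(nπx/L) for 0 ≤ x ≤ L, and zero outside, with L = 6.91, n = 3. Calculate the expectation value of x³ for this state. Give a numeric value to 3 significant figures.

⟨x³⟩ = ∫ x³·|u|² dx (integrals over the domain).
With sin²θ = (1 − cos2θ)/2 on 0 ≤ x ≤ L: ∫sin²(nπx/L) dx = L/2, ∫x·sin²(nπx/L) dx = L²/4, ∫x²·sin²(nπx/L) dx = L³·(1/6 − 1/(4n²π²)); higher powers xᵏ the same way, integrating xᵏ·cos(2nπx/L) by parts.
⟨x³⟩ = 79.699.

79.7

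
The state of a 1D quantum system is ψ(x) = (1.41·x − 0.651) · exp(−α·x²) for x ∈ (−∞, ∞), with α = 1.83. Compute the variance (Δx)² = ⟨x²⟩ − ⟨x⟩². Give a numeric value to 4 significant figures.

0.1133

Compute ⟨x⟩ and ⟨x²⟩ separately, then (Δx)² = ⟨x²⟩ − ⟨x⟩².
Expand each integrand as polynomial × e^(−2αx²) and use ∫x^(2j)·e^(−2αx²) dx = (2j−1)!!/(4α)^j · √(π/(2α)), odd powers → 0; here √(π/(2α)) = 0.92648.
Normalization: ∫|ψ|² dx = 0.64427.
⟨x⟩ = -0.36065 and ⟨x²⟩ = 0.24332.
(Δx)² = 0.24332 − (-0.36065)² = 0.11326.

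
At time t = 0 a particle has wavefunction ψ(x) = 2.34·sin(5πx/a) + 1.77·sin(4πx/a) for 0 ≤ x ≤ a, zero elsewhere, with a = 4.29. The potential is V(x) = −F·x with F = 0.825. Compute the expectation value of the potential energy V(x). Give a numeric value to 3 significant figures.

-1.09

⟨V⟩ = ∫ V(x)·|ψ|² dx / ∫|ψ|² dx.
On 0 ≤ x ≤ a (j ≠ l): ∫sin²(jπx/a) dx = a/2, ∫sin(jπx/a)·sin(lπx/a) dx = 0; diagonal moments ∫x·sin²(jπx/a) dx = a²/4, ∫x²·sin²(jπx/a) dx = a³·(1/6 − 1/(4j²π²)); cross terms ∫x·sin(jπx/a)·sin(lπx/a) dx = 0 for j + l even and −4jla²/(π²(j² − l²)²) for j + l odd, ∫x²·sin(jπx/a)·sin(lπx/a) dx = (−1)^(j+l)·4jla³/(π²(j² − l²)²); higher powers the same way via product-to-sum and parts.
State is unnormalized: ∫|ψ|² dx = 18.465, and ∫ψ*·V(x)·ψ dx = -20.090, so ⟨V⟩ = -20.090 / 18.465.
⟨V⟩ = -1.0880.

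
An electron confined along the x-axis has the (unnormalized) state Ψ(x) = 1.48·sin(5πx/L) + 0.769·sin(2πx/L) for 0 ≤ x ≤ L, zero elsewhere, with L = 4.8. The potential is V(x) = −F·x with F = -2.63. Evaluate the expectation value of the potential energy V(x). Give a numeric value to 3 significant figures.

⟨V⟩ = ∫ V(x)·|Ψ|² dx / ∫|Ψ|² dx.
On 0 ≤ x ≤ L (j ≠ l): ∫sin²(jπx/L) dx = L/2, ∫sin(jπx/L)·sin(lπx/L) dx = 0; diagonal moments ∫x·sin²(jπx/L) dx = L²/4, ∫x²·sin²(jπx/L) dx = L³·(1/6 − 1/(4j²π²)); cross terms ∫x·sin(jπx/L)·sin(lπx/L) dx = 0 for j + l even and −4jlL²/(π²(j² − l²)²) for j + l odd, ∫x²·sin(jπx/L)·sin(lπx/L) dx = (−1)^(j+l)·4jlL³/(π²(j² − l²)²); higher powers the same way via product-to-sum and parts.
State is unnormalized: ∫|Ψ|² dx = 6.6762, and ∫Ψ*·V(x)·Ψ dx = 40.873, so ⟨V⟩ = 40.873 / 6.6762.
⟨V⟩ = 6.1221.

6.12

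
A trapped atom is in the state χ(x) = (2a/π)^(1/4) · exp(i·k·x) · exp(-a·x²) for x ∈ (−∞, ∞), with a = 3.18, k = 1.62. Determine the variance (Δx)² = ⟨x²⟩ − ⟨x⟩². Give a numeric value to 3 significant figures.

Compute ⟨x⟩ and ⟨x²⟩ separately, then (Δx)² = ⟨x²⟩ − ⟨x⟩².
Gaussian moments: ∫x^(2j)·e^(−2ax²) dx = (2j−1)!!/(4a)^j · √(π/(2a)), odd powers integrate to 0; here √(π/(2a)) = 0.70282.
⟨x⟩ = 0.0000 and ⟨x²⟩ = 0.078616.
(Δx)² = 0.078616 − (0.0000)² = 0.078616.

0.0786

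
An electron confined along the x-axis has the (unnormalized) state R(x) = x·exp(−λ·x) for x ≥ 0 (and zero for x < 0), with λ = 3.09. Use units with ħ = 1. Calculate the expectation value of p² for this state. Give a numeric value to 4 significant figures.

p² R = −ħ² d²R/dx²; ⟨p²⟩ = −ħ² ∫ R*·R'' dx / ∫|R|² dx.
Differentiate x·exp(−λ·x) with the product rule; every integrand then reduces to terms xʲ·e^(−2λx) on [0, ∞), with ∫₀^∞ xʲ·e^(−2λx) dx = j!/(2λ)^(j+1).
State is unnormalized: ∫|R|² dx = 0.0084735, and ∫R*·(−ħ² R'') dx = 0.080906, so ⟨p²⟩ = 0.080906 / 0.0084735.
⟨p²⟩ = 9.5481.

9.548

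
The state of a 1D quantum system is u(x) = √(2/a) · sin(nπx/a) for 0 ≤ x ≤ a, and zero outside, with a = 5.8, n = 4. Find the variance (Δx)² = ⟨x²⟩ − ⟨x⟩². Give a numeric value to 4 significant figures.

Compute ⟨x⟩ and ⟨x²⟩ separately, then (Δx)² = ⟨x²⟩ − ⟨x⟩².
With sin²θ = (1 − cos2θ)/2 on 0 ≤ x ≤ a: ∫sin²(nπx/a) dx = a/2, ∫x·sin²(nπx/a) dx = a²/4, ∫x²·sin²(nπx/a) dx = a³·(1/6 − 1/(4n²π²)); higher powers xᵏ the same way, integrating xᵏ·cos(2nπx/a) by parts.
⟨x⟩ = 2.9000 and ⟨x²⟩ = 11.107.
(Δx)² = 11.107 − (2.9000)² = 2.6968.

2.697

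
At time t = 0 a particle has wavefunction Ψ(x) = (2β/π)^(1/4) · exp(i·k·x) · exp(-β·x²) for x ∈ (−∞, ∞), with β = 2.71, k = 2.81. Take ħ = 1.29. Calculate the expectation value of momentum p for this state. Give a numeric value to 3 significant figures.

3.62

p Ψ = −iħ dΨ/dx; then ⟨p⟩ = ∫ Ψ*·(pΨ) dx.
Gaussian moments: ∫x^(2j)·e^(−2βx²) dx = (2j−1)!!/(4β)^j · √(π/(2β)), odd powers integrate to 0; here √(π/(2β)) = 0.76133. Derivatives: Ψ′ = (ik − 2βx)·Ψ, Ψ″ = ((ik − 2βx)² − 2β)·Ψ; the odd-in-x pieces drop out.
⟨p⟩ = 3.6249.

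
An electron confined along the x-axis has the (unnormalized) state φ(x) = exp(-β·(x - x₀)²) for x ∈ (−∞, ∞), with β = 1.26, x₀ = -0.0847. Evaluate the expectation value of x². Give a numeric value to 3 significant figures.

0.206

⟨x²⟩ = ∫ x²·|φ|² dx / ∫|φ|² dx (integrals over the domain).
Gaussian moments (u = x − x₀): ∫u^(2j)·e^(−2βu²) du = (2j−1)!!/(4β)^j · √(π/(2β)), odd powers integrate to 0; here √(π/(2β)) = 1.1165.
State is unnormalized: ∫|φ|² dx = 1.1165, and ∫φ*·x²·φ dx = 0.22955, so ⟨x²⟩ = 0.22955 / 1.1165.
⟨x²⟩ = 0.20559.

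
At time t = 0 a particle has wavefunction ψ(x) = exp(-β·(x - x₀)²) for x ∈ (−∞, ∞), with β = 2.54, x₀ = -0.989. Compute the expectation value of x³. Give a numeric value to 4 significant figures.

-1.259

⟨x³⟩ = ∫ x³·|ψ|² dx / ∫|ψ|² dx (integrals over the domain).
Gaussian moments (u = x − x₀): ∫u^(2j)·e^(−2βu²) du = (2j−1)!!/(4β)^j · √(π/(2β)), odd powers integrate to 0; here √(π/(2β)) = 0.78640.
State is unnormalized: ∫|ψ|² dx = 0.78640, and ∫ψ*·x³·ψ dx = -0.99038, so ⟨x³⟩ = -0.99038 / 0.78640.
⟨x³⟩ = -1.2594.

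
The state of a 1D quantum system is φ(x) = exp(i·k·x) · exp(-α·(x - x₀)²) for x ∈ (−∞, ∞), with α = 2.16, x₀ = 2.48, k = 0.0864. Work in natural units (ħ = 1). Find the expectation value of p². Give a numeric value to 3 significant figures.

p² φ = −ħ² d²φ/dx²; ⟨p²⟩ = −ħ² ∫ φ*·φ'' dx / ∫|φ|² dx.
Gaussian moments (u = x − x₀): ∫u^(2j)·e^(−2αu²) du = (2j−1)!!/(4α)^j · √(π/(2α)), odd powers integrate to 0; here √(π/(2α)) = 0.85277. Derivatives: φ′ = (ik − 2αu)·φ, φ″ = ((ik − 2αu)² − 2α)·φ; the odd-in-u pieces drop out.
State is unnormalized: ∫|φ|² dx = 0.85277, and ∫φ*·(−ħ² φ'') dx = 1.8484, so ⟨p²⟩ = 1.8484 / 0.85277.
⟨p²⟩ = 2.1675.

2.17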